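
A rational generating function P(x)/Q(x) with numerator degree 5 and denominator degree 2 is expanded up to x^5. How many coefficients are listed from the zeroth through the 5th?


Expanding up to x^5 gives the coefficients for x^0, x^1, ..., x^5.
That is 5 + 1 = 6 coefficients in total.

6


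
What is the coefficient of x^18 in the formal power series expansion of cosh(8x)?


The Maclaurin series is cosh(t) = sum_{m>=0} t^(2m) / (2m)!, so substituting t = 8x, only even powers of x are nonzero, with coefficient of x^(2m) equal to 8^(2m) / (2m)!.
For x^18 the coefficient is 8^18/18! = 18014398509481984/6402373705728000 = 274877906944/97692469875.

274877906944/97692469875


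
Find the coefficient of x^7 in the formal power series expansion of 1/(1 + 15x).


Write 1/(1 + c x) = 1/(1 - (-c) x) and apply the geometric-series identity
1/(1 - y) = sum_{k>=0} y^k to get 1/(1 + c x) = sum_{k>=0} (-c)^k x^k.
So the coefficient of x^k is (-c)^k = (-1)^k * c^k.
Here c = 15 and k = 7:
(-15)^7 = -1 * 170859375 = -170859375

-170859375


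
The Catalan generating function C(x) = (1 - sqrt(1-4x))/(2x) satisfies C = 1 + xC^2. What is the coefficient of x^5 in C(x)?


Substituting x -> x scales the n-th coefficient by 1, so [x^5] C(x) = C_5.
C_5 = C(2*5, 5)/(6) = 252/6 = 42.
= 42.

42


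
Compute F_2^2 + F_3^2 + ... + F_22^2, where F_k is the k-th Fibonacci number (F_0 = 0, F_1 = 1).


There is a standard identity sum_{k=0}^{N} F_k^2 = F_N * F_{N+1} (proved inductively from the telescoping relation F_k^2 = F_k F_{k+1} - F_{k-1} F_k). Then
sum_{k=2}^{22} F_k^2 = F_22 F_23 - F_1 F_2.
Computing: F_22 = 17711, F_23 = 28657, F_1 = 1, F_2 = 1.
Sum = 17711 * 28657 - 1 * 1 = 507544126.

507544126


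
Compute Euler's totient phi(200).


phi(n) counts integers in [1, n] coprime to n. Using the multiplicative formula phi(n) = n * prod_{p | n} (1 - 1/p):
200 = 2^3 * 5^2, so
phi(200) = 200 * (1 - 1/2) * (1 - 1/5) = 80.

80


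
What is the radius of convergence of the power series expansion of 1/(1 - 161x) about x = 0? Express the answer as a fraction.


Expanding 1/(1 - 161x) = sum_{k>=0} 161^k x^k, the series converges when |161x| < 1, i.e., |x| < 1/161.
So the radius of convergence is 1/161 = 1/161.

1/161


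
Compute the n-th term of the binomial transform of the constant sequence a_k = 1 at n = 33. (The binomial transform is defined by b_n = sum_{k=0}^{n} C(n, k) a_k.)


With a_k = 1 for all k, b_n = sum_{k=0}^{n} C(n, k) = 2^n by the binomial theorem.
For n = 33: 2^33 = 8589934592.

8589934592


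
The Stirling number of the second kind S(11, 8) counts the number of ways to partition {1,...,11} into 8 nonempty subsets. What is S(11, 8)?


Using the explicit formula S(n,k) = (1/k!) sum_{j=0}^{k} (-1)^(k-j) C(k,j) j^n:
S(11, 8) = 11880
Equivalently, S(n,k) is n! times the coefficient of x^n in the EGF (e^x - 1)^k / k!.

11880


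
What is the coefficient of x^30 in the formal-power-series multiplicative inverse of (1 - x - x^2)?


Let the inverse be f(x) = sum_{k>=0} a_k x^k. From f(x) * (1 - x - x^2) = 1 and matching coefficients:
 x^0: a_0 = 1.
 x^1: a_1 - a_0 = 0, so a_1 = 1.
 x^k (k >= 2): a_k - a_{k-1} - a_{k-2} = 0, i.e. a_k = a_{k-1} + a_{k-2}.
This is the Fibonacci-type recurrence shifted so that a_0 = a_1 = 1.
Iterating: a_0=1, a_1=1, a_2=2, a_3=3, a_4=5, a_5=8, a_6=13, a_7=21, a_8=34, a_9=55, ...
a_30 = 1346269.

1346269


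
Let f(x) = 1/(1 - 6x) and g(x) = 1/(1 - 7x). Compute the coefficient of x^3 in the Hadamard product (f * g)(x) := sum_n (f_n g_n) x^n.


f has coefficients f_k = 6^k and g has coefficients g_k = 7^k, so the Hadamard product has coefficient (f*g)_k = 6^k * 7^k = 42^k.
For k = 3: 42^3 = 74088.

74088


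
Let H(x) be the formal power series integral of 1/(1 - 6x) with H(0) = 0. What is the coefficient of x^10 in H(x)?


1/(1 - 6x) = sum_{k>=0} 6^k x^k. Integrating termwise with H(0) = 0:
H(x) = sum_{k>=0} 6^k x^(k+1) / (k+1) = sum_{m>=1} 6^(m-1) x^m / m.
For m = 10: 6^9/10 = 10077696/10 = 5038848/5.

5038848/5


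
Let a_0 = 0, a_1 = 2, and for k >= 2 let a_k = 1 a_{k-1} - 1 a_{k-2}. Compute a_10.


Iterating the recurrence forward:
a_0 = 0
a_1 = 2
a_2 = 1*2 - 1*0 = 2
a_3 = 1*2 - 1*2 = 0
a_4 = 1*0 - 1*2 = -2
a_5 = 1*-2 - 1*0 = -2
a_6 = 1*-2 - 1*-2 = 0
a_7 = 1*0 - 1*-2 = 2
a_8 = 1*2 - 1*0 = 2
a_9 = 1*2 - 1*2 = 0
a_10 = 1*0 - 1*2 = -2
So a_10 = -2.

-2


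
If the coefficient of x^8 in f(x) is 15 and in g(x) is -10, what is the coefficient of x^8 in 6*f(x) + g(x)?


Scalar multiplication scales coefficients: 6 * 15 = 90.
Then add the g coefficient: 90 + -10
= 80

80


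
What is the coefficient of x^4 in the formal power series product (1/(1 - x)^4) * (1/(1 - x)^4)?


Combine the factors: (1/(1 - x)^4) * (1/(1 - x)^4) = 1/(1 - x)^8.
Then use 1/(1 - x)^r = sum_{k>=0} C(k + r - 1, r - 1) x^k with r = 8 and k = 4:
C(11, 7) = 330.

330


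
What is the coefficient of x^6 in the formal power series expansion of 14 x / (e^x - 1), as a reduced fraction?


The exponential generating function for Bernoulli numbers is
x / (e^x - 1) = sum_{k>=0} B_k x^k / k!.
So the coefficient of x^6 in 14 x / (e^x - 1) is 14 B_6 / 6!.
Computing: B_6 = 1/42, 6! = 720, giving
14 * 1/42 / 720 = 1/2160.

1/2160


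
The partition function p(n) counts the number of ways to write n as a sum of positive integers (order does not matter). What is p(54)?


Using the generating function prod_{k>=1} 1/(1-x^k), we compute p(54).
By dynamic programming over parts 1 through 54:
p(54) = 386155

386155


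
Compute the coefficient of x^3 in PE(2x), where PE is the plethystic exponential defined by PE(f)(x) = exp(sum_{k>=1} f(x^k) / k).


With f(x) = 2x, the exponent is sum_{k>=1} 2 x^k / k = 2 * (-ln(1 - x)). Exponentiating:
PE(2x) = exp(-2 ln(1 - x)) = 1/(1 - x)^2.
By the negative binomial expansion, [x^n] 1/(1 - x)^2 = C(n + 1, 1).
For n = 3: C(4, 1) = 4.

4


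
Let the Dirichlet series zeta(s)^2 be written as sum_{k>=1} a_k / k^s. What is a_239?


The Dirichlet convolution of the constant function 1 with itself gives (1 * 1)(k) = sum_{d | k} 1 = d(k), the number of positive divisors of k.
Since zeta(s) = sum_{k>=1} 1/k^s, we have zeta(s)^2 = sum_{k>=1} d(k)/k^s, so a_k = d(k).
For k = 239: the divisors are 1, 239.
Count = 2.

2


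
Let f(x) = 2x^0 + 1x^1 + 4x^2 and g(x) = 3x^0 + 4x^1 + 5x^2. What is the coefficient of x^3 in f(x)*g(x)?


Cauchy product at x^3:
1*5 + 4*4
= 21

21


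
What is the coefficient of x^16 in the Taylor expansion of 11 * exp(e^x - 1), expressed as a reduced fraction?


exp(e^x - 1) = sum_{k>=0} Bell_k x^k / k!, where Bell_k is the k-th Bell number.
So the coefficient of x^16 is 11 * Bell_16 / 16!.
Computing: Bell_16 = 10480142147 and 16! = 20922789888000, giving
11 * 10480142147/20922789888000 = 10480142147/1902071808000.

10480142147/1902071808000


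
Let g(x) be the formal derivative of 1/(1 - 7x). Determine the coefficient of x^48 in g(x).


Differentiate termwise: d/dx sum_{k>=0} 7^k x^k = sum_{k>=1} k 7^k x^(k-1) = sum_{j>=0} (j+1) 7^(j+1) x^j.
Equivalently, d/dx [1/(1 - 7x)] = 7/(1 - 7x)^2.
For j = 48: 49 * 7^49 = 49 * 256923577521058878088611477224235621321607 = 12589255298531885026341962383987545444758743.

12589255298531885026341962383987545444758743


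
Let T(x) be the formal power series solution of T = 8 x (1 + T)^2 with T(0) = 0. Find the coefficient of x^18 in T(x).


Apply the Lagrange inversion formula: if T = 8 x * phi(T) with phi(t) = (1 + t)^2, then [x^n] T = 8^n * (1/n) [t^(n-1)] phi(t)^n = 8^n * (1/n) [t^(n-1)] (1 + t)^(2n) = 8^n * (1/n) C(2n, n-1).
Using the identity C(2n, n-1) = C(2n, n) * n / (n+1), the unscaled factor equals C(2n, n) / (n+1) = C_n, the n-th Catalan number.
For n = 18: C_18 = C(36, 18) / 19 = 9075135300/19 = 477638700.
With the 8^18 = 18014398509481984 factor, the coefficient is 18014398509481984 * 477638700 = 8604373885350912511180800.

8604373885350912511180800


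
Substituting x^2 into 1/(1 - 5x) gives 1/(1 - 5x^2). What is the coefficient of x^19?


Since 1/(1 - 5x^2) only has even powers of x,
the coefficient of x^19 (odd) is 0.

0


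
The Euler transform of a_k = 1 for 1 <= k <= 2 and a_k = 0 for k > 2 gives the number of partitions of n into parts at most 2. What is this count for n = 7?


Partitions of 7 into parts at most 2:
Using generating function (1-x)^(-1)(1-x^2)^(-1),
the coefficient of x^7 = 4

4


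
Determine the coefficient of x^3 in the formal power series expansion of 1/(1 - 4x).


The geometric series identity gives 1/(1 - c x) = sum_{k>=0} c^k x^k, so the coefficient of x^k is c^k.
Here c = 4 and k = 3.
Computing: 4^3 = 64

64


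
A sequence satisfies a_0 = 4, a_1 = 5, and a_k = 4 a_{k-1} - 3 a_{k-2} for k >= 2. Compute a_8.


The characteristic equation is t^2 - 4 t + 3 = 0, with roots r_1 = 3 and r_2 = 1 (so c_1 = r_1 + r_2, c_2 = -r_1 r_2 as required).
One can use the closed form a_n = A r_1^n + B r_2^n, but direct iteration is more reliable:
a_0 = 4, a_1 = 5, a_2 = 8, a_3 = 17, a_4 = 44, a_5 = 125, a_6 = 368, a_7 = 1097, a_8 = 3284.
So a_8 = 3284.

3284


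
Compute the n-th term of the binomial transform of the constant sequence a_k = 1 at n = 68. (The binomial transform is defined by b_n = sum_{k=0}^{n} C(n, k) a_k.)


With a_k = 1 for all k, b_n = sum_{k=0}^{n} C(n, k) = 2^n by the binomial theorem.
For n = 68: 2^68 = 295147905179352825856.

295147905179352825856


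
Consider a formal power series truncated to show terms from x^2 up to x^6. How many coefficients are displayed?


From x^2 to x^6 inclusive, the count is 6 - 2 + 1 = 5.

5


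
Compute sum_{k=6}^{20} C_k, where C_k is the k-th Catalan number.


C_6 through C_20: 132, 429, 1430, 4862, 16796, 58786, 208012, 742900, 2674440, 9694845, 35357670, 129644790, 477638700, 1767263190, 6564120420
Sum = 132 + 429 + 1430 + 4862 + 16796 + 58786 + 208012 + 742900 + 2674440 + 9694845 + 35357670 + 129644790 + 477638700 + 1767263190 + 6564120420
= 8987427402

8987427402


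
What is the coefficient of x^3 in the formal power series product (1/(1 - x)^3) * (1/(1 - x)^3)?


Combine the factors: (1/(1 - x)^3) * (1/(1 - x)^3) = 1/(1 - x)^6.
Then use 1/(1 - x)^r = sum_{k>=0} C(k + r - 1, r - 1) x^k with r = 6 and k = 3:
C(8, 5) = 56.

56


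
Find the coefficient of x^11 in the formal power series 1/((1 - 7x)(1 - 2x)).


By partial fractions or Cauchy convolution:
The coefficient equals sum_{k=0}^{11} 7^k * 2^(11-k).
= 2768256621

2768256621


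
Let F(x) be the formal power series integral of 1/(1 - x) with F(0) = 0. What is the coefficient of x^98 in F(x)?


1/(1 - x) = sum_{k>=0} x^k. Integrating termwise and using F(0) = 0 gives
F(x) = sum_{k>=0} x^(k+1) / (k+1) = sum_{m>=1} x^m / m = -ln(1 - x).
So the coefficient of x^98 is 1/98 = 1/98.

1/98


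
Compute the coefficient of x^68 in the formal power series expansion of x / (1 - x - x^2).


Let f(x) = sum_{k>=0} a_k x^k. Multiplying f(x) * (1 - x - x^2) = x and matching coefficients gives a_0 = 0, a_1 = 1, and a_k = a_{k-1} + a_{k-2} for k >= 2. These are the Fibonacci numbers F_k.
Iterating from F_0 = 0, F_1 = 1:
F_0=0, F_1=1, F_2=1, F_3=2, F_4=3, F_5=5, F_6=8, F_7=13, F_8=21, F_9=34, ...
F_68 = 72723460248141.

72723460248141


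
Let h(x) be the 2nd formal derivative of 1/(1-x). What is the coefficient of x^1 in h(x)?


Differentiating 2 times: d^2/dx^2 [1/(1-x)] = 2!/(1-x)^3.
The expansion 1/(1-x)^3 = sum_{k>=0} C(k+2, 2) x^k, so the coefficient of x^n in 2!/(1-x)^3 is 2! * C(n+2, 2).
For n = 1: 2 * C(3, 2) = 2 * 3 = 6

6


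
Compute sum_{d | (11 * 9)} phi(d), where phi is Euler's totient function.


First, 11 * 9 = 99. One classical identity is sum_{d | n} phi(d) = n (each k in [1, n] has a unique gcd with n, and among the k's with gcd(k, n) = n/d there are phi(d) of them). So the sum equals 99. We also verify directly:
Divisors of 99: 1, 3, 9, 11, 33, 99.
phi values: 1, 2, 6, 10, 20, 60.
Sum = 99.

99


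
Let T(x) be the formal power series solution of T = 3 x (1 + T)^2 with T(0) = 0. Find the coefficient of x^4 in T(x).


Apply the Lagrange inversion formula: if T = 3 x * phi(T) with phi(t) = (1 + t)^2, then [x^n] T = 3^n * (1/n) [t^(n-1)] phi(t)^n = 3^n * (1/n) [t^(n-1)] (1 + t)^(2n) = 3^n * (1/n) C(2n, n-1).
Using the identity C(2n, n-1) = C(2n, n) * n / (n+1), the unscaled factor equals C(2n, n) / (n+1) = C_n, the n-th Catalan number.
For n = 4: C_4 = C(8, 4) / 5 = 70/5 = 14.
With the 3^4 = 81 factor, the coefficient is 81 * 14 = 1134.

1134


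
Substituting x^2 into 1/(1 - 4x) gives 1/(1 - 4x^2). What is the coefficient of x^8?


The coefficient of x^(2m) in 1/(1 - 4x^2) is 4^m.
With n = 8 = 2*4, the coefficient is 4^4 = 256.

256


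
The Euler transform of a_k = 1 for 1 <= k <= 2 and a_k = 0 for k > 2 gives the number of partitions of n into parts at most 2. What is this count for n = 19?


Partitions of 19 into parts at most 2:
Using generating function (1-x)^(-1)(1-x^2)^(-1),
the coefficient of x^19 = 10

10


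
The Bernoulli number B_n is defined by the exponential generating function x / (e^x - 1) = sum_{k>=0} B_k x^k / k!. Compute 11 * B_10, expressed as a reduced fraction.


Bernoulli numbers can also be computed recursively via B_0 = 1 and sum_{j=0}^{m} C(m+1, j) B_j = 0 for m >= 1. Odd-index Bernoulli numbers vanish for k >= 3.
Computing B_10 = 5/66, so 11 * B_10 = 11 * 5/66 = 5/6.

5/6


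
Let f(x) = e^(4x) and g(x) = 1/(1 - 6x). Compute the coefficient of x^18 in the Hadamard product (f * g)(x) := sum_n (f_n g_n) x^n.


Expanding: f_k = 4^k/k! (from e^(4x)) and g_k = 6^k (from 1/(1 - 6x)). So the Hadamard coefficient (f * g)_k = 4^k 6^k / k! = (24)^k / k!.
For k = 18: 24^18/18! = 6979147079584381377970176/6402373705728000 = 16231265527136256/14889875.

16231265527136256/14889875


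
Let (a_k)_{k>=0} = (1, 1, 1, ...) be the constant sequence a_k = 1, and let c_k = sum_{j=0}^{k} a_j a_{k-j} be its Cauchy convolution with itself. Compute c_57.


Since a_j = 1 for all j >= 0, the convolution sum becomes
c_k = sum_{j=0}^{k} 1 * 1 = 1 * (k + 1).
Equivalently, the generating function of (a_k) is 1/(1 - x) and its square is 1/(1 - x)^2 = sum_{k>=0} 1(k + 1) x^k.
For k = 57: 1 * 58 = 58.

58


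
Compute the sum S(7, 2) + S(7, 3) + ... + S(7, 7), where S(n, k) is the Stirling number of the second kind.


By definition, S(n, k) counts partitions of an n-set into exactly k nonempty blocks.
Computing row n = 7 for k = 2..7:
S(7, k): 63, 301, 350, 140, 21, 1
Sum = 876.

876


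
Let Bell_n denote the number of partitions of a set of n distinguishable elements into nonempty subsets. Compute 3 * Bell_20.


Bell_20 can be computed from the Bell triangle or from Dobinski's identity Bell_n = (1/e) * sum_{k>=0} k^n / k!.
Computing Bell_20 = 51724158235372.
Then 3 * 51724158235372 = 155172474706116.

155172474706116


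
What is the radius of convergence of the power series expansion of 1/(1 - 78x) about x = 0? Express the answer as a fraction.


Expanding 1/(1 - 78x) = sum_{k>=0} 78^k x^k, the series converges when |78x| < 1, i.e., |x| < 1/78.
So the radius of convergence is 1/78 = 1/78.

1/78


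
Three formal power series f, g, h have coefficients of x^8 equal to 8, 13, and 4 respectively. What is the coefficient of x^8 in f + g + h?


Series addition is componentwise:
8 + 13 + 4
= 25

25


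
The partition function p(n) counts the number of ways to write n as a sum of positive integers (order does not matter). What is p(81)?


Using the generating function prod_{k>=1} 1/(1-x^k), we compute p(81).
By dynamic programming over parts 1 through 81:
p(81) = 18004327

18004327


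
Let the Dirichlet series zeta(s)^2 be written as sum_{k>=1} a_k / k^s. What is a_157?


The Dirichlet convolution of the constant function 1 with itself gives (1 * 1)(k) = sum_{d | k} 1 = d(k), the number of positive divisors of k.
Since zeta(s) = sum_{k>=1} 1/k^s, we have zeta(s)^2 = sum_{k>=1} d(k)/k^s, so a_k = d(k).
For k = 157: the divisors are 1, 157.
Count = 2.

2


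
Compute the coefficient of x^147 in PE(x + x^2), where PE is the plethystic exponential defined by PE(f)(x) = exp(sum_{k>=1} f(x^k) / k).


With f(x) = x + x^2, the exponent is sum_{k>=1} (x^k + x^(2k)) / k = -ln(1 - x) - ln(1 - x^2). Exponentiating:
PE(x + x^2) = 1 / ((1 - x)(1 - x^2)).
This is the generating function for partitions of n into parts of size 1 or 2. The number of 2's can be any j in 0..73, and the rest are 1's, so
[x^147] = floor(147/2) + 1 = 74.

74


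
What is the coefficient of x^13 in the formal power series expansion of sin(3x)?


The Maclaurin series is sin(t) = sum_{k>=0} (-1)^k t^(2k+1) / (2k+1)!, so substituting t = 3x, only odd powers of x are nonzero, with coefficient of x^(2k+1) equal to (-1)^k 3^(2k+1) / (2k+1)!.
Write 13 = 2*6 + 1, giving the coefficient (-1)^6 * 3^13 / 13! = 1594323/6227020800 = 6561/25625600.

6561/25625600


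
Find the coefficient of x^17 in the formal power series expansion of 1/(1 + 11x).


Write 1/(1 + c x) = 1/(1 - (-c) x) and apply the geometric-series identity
1/(1 - y) = sum_{k>=0} y^k to get 1/(1 + c x) = sum_{k>=0} (-c)^k x^k.
So the coefficient of x^k is (-c)^k = (-1)^k * c^k.
Here c = 11 and k = 17:
(-11)^17 = -1 * 505447028499293771 = -505447028499293771

-505447028499293771


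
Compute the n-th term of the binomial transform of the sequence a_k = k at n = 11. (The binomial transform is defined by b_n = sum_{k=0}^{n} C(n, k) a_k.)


With a_k = k, b_n = sum_{k=0}^{n} C(n, k) k. Using k * C(n, k) = n * C(n-1, k-1) gives b_n = n * sum_{k>=1} C(n-1, k-1) = n * 2^(n-1).
For n = 11: 11 * 2^10 = 11 * 1024 = 11264.

11264


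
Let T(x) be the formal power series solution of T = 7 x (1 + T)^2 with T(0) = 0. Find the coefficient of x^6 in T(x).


Apply the Lagrange inversion formula: if T = 7 x * phi(T) with phi(t) = (1 + t)^2, then [x^n] T = 7^n * (1/n) [t^(n-1)] phi(t)^n = 7^n * (1/n) [t^(n-1)] (1 + t)^(2n) = 7^n * (1/n) C(2n, n-1).
Using the identity C(2n, n-1) = C(2n, n) * n / (n+1), the unscaled factor equals C(2n, n) / (n+1) = C_n, the n-th Catalan number.
For n = 6: C_6 = C(12, 6) / 7 = 924/7 = 132.
With the 7^6 = 117649 factor, the coefficient is 117649 * 132 = 15529668.

15529668


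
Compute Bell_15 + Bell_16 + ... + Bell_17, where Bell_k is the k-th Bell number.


Recall Bell_k counts set partitions of a k-set (with Bell_0 = 1 by convention).
Bell_15 through Bell_17: 1382958545, 10480142147, 82864869804
Sum = 1382958545 + 10480142147 + 82864869804 = 94727970496.

94727970496


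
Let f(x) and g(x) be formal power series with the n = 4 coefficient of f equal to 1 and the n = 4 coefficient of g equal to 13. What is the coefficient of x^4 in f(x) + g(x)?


Addition of formal power series is termwise.
The coefficient of x^4 in f + g = 1 + 13
= 14

14


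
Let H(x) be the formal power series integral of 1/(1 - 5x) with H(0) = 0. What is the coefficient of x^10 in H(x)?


1/(1 - 5x) = sum_{k>=0} 5^k x^k. Integrating termwise with H(0) = 0:
H(x) = sum_{k>=0} 5^k x^(k+1) / (k+1) = sum_{m>=1} 5^(m-1) x^m / m.
For m = 10: 5^9/10 = 1953125/10 = 390625/2.

390625/2


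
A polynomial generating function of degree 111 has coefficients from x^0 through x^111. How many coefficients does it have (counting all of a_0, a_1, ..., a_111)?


A polynomial of degree 111 takes the form a_0 + a_1 x + ... + a_111 x^111.
The number of coefficients is 111 + 1 = 112.

112


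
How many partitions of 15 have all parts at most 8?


Using the generating function (1-x)^(-1)(1-x^2)^(-1)...(1-x^8)^(-1),
the coefficient of x^15 counts these restricted partitions.
Result = 146

146


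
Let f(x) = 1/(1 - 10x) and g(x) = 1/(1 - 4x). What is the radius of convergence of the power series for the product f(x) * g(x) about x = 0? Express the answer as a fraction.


The radius of 1/(1 - 10x) is 1/10 (nearest singularity at x = 1/10), and the radius of 1/(1 - 4x) is 1/4.
The product f(x)*g(x) = 1/((1 - 10x)(1 - 4x)) has singularities at both 1/10 and 1/4, so its radius of convergence is the distance to the nearest one:
min(1/10, 1/4) = 1/10.

1/10


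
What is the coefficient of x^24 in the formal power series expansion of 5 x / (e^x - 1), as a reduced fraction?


The exponential generating function for Bernoulli numbers is
x / (e^x - 1) = sum_{k>=0} B_k x^k / k!.
So the coefficient of x^24 in 5 x / (e^x - 1) is 5 B_24 / 24!.
Computing: B_24 = -236364091/2730, 24! = 620448401733239439360000, giving
5 * -236364091/2730 / 620448401733239439360000 = -236364091/338764827346348733890560000.

-236364091/338764827346348733890560000


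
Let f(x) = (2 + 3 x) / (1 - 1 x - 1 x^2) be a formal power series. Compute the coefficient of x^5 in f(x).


Write f(x) = sum_{k>=0} a_k x^k. Multiplying both sides by 1 - 1 x - 1 x^2 gives
(1 - 1 x - 1 x^2) sum_{k>=0} a_k x^k = 2 + 3 x.
Matching coefficients:
 x^0: a_0 = 2
 x^1: a_1 - 1 a_0 = 3  =>  a_1 = 1*2 + 3 = 5
 x^k (k >= 2): a_k = 1 a_{k-1} + 1 a_{k-2}.
Iterating: a_2 = 7, a_3 = 12, a_4 = 19, a_5 = 31.
So the coefficient of x^5 is 31.

31


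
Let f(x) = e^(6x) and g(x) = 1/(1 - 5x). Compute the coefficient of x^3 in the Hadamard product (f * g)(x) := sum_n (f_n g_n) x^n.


Expanding: f_k = 6^k/k! (from e^(6x)) and g_k = 5^k (from 1/(1 - 5x)). So the Hadamard coefficient (f * g)_k = 6^k 5^k / k! = (30)^k / k!.
For k = 3: 30^3/3! = 27000/6 = 4500.

4500


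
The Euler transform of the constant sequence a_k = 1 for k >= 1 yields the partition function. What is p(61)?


The Euler transform converts the sequence a_k = 1 into the number of integer partitions.
Using the recurrence or dynamic programming:
p(61) = 1121505

1121505


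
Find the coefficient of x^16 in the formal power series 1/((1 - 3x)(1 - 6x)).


By partial fractions or Cauchy convolution:
The coefficient equals sum_{k=0}^{16} 3^k * 6^(16-k).
= 5642176768191

5642176768191


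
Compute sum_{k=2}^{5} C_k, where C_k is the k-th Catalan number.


C_2 through C_5: 2, 5, 14, 42
Sum = 2 + 5 + 14 + 42
= 63

63


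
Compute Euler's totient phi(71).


phi(n) counts integers in [1, n] coprime to n. Using the multiplicative formula phi(n) = n * prod_{p | n} (1 - 1/p):
71 = 71, so
phi(71) = 71 * (1 - 1/71) = 70.

70


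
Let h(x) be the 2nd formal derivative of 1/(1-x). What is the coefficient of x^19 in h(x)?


Differentiating 2 times: d^2/dx^2 [1/(1-x)] = 2!/(1-x)^3.
The expansion 1/(1-x)^3 = sum_{k>=0} C(k+2, 2) x^k, so the coefficient of x^n in 2!/(1-x)^3 is 2! * C(n+2, 2).
For n = 19: 2 * C(21, 2) = 2 * 210 = 420

420


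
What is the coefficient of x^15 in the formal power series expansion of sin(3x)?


The Maclaurin series is sin(t) = sum_{k>=0} (-1)^k t^(2k+1) / (2k+1)!, so substituting t = 3x, only odd powers of x are nonzero, with coefficient of x^(2k+1) equal to (-1)^k 3^(2k+1) / (2k+1)!.
Write 15 = 2*7 + 1, giving the coefficient (-1)^7 * 3^15 / 15! = -14348907/1307674368000 = -19683/1793792000.

-19683/1793792000


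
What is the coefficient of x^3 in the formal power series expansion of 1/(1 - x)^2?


The expansion 1/(1 - x)^r = sum_{k>=0} C(k + r - 1, r - 1) x^k follows from the multiset / negative-binomial theorem (or from repeated differentiation of the geometric series).
For r = 2 and k = 3:
C(4, 1) = 24 / (1 * 6) = 4.

4


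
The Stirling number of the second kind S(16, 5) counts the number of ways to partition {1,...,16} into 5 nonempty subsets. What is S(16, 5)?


Using the explicit formula S(n,k) = (1/k!) sum_{j=0}^{k} (-1)^(k-j) C(k,j) j^n:
S(16, 5) = 1096190550
Equivalently, S(n,k) is n! times the coefficient of x^n in the EGF (e^x - 1)^k / k!.

1096190550


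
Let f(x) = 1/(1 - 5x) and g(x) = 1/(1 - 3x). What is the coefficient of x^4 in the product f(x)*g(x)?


The coefficient of x^n in f*g is the Cauchy product: sum_{k=0}^{n} a^k * b^(n-k).
With a=5, b=3, n=4:
sum_{k=0}^{4} 5^k * 3^(4-k)
= 1441

1441


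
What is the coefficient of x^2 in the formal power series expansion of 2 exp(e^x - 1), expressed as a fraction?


exp(e^x - 1) is the exponential generating function for the Bell numbers Bell_k: exp(e^x - 1) = sum_{k>=0} Bell_k x^k / k!.
So the coefficient of x^2 in 2 exp(e^x - 1) is 2 Bell_2 / 2!.
Computing: Bell_2 = 2 and 2! = 2, giving
2 * 2/2 = 2.

2


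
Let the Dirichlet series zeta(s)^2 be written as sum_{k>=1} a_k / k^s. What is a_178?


The Dirichlet convolution of the constant function 1 with itself gives (1 * 1)(k) = sum_{d | k} 1 = d(k), the number of positive divisors of k.
Since zeta(s) = sum_{k>=1} 1/k^s, we have zeta(s)^2 = sum_{k>=1} d(k)/k^s, so a_k = d(k).
For k = 178: the divisors are 1, 2, 89, 178.
Count = 4.

4


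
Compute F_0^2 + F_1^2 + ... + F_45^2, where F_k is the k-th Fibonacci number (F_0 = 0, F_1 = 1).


There is a standard identity sum_{k=0}^{N} F_k^2 = F_N * F_{N+1} (proved inductively from the telescoping relation F_k^2 = F_k F_{k+1} - F_{k-1} F_k). Then
sum_{k=0}^{45} F_k^2 = F_45 F_46 - F_0 F_0.
Computing: F_45 = 1134903170, F_46 = 1836311903.
Sum = 1134903170 * 1836311903 = 2084036199823432510.

2084036199823432510


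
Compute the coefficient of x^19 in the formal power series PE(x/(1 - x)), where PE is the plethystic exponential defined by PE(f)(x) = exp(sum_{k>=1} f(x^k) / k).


For f(x) = x/(1 - x) we have
sum_{k>=1} f(x^k) / k = sum_{k>=1} (1/k) * x^k / (1 - x^k) = sum_{k, m >= 1} x^(k m) / k,
which after exponentiating simplifies to
PE(x/(1 - x)) = prod_{k>=1} 1 / (1 - x^k).
This is the generating function for the partition function p(n), so the coefficient of x^19 is p(19).
Computing p(19) by dynamic programming over parts 1, 2, ..., 19: p(19) = 490.

490


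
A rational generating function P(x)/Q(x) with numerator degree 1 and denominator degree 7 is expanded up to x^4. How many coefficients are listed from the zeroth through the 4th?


Expanding up to x^4 gives the coefficients for x^0, x^1, ..., x^4.
That is 4 + 1 = 5 coefficients in total.

5


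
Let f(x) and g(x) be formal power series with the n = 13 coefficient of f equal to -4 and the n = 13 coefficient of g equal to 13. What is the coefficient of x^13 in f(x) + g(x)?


Addition of formal power series is termwise.
The coefficient of x^13 in f + g = -4 + 13
= 9

9


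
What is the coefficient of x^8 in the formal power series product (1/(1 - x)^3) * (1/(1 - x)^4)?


Combine the factors: (1/(1 - x)^3) * (1/(1 - x)^4) = 1/(1 - x)^7.
Then use 1/(1 - x)^r = sum_{k>=0} C(k + r - 1, r - 1) x^k with r = 7 and k = 8:
C(14, 6) = 3003.

3003


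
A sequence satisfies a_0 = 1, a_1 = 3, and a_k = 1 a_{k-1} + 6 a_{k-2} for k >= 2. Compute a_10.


The characteristic equation is t^2 - 1 t - 6 = 0, with roots r_1 = 3 and r_2 = -2 (so c_1 = r_1 + r_2, c_2 = -r_1 r_2 as required).
One can use the closed form a_n = A r_1^n + B r_2^n, but direct iteration is more reliable:
a_0 = 1, a_1 = 3, a_2 = 9, a_3 = 27, a_4 = 81, a_5 = 243, a_6 = 729, a_7 = 2187, a_8 = 6561, a_9 = 19683, a_10 = 59049.
So a_10 = 59049.

59049


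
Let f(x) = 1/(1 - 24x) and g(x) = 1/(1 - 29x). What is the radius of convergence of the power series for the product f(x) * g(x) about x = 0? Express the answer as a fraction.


The radius of 1/(1 - 24x) is 1/24 (nearest singularity at x = 1/24), and the radius of 1/(1 - 29x) is 1/29.
The product f(x)*g(x) = 1/((1 - 24x)(1 - 29x)) has singularities at both 1/24 and 1/29, so its radius of convergence is the distance to the nearest one:
min(1/24, 1/29) = 1/29.

1/29


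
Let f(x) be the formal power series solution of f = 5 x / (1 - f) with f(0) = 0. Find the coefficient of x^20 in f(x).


Apply Lagrange inversion: f = 5 x * phi(f) with phi(t) = 1/(1 - t), so
[x^n] f = 5^n * (1/n) [t^(n-1)] phi(t)^n = 5^n * (1/n) [t^(n-1)] (1 - t)^(-n) = 5^n * (1/n) C(2n - 2, n - 1) = 5^n * C_{n-1}.
For n = 20: C_19 = C(38, 19) / 20 = 35345263800/20 = 1767263190.
With the 5^20 = 95367431640625 factor, the coefficient is 95367431640625 * 1767263190 = 168539351463317871093750.

168539351463317871093750


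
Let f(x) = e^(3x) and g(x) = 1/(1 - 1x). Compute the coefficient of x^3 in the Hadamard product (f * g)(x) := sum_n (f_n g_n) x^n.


Expanding: f_k = 3^k/k! (from e^(3x)) and g_k = 1^k (from 1/(1 - 1x)). So the Hadamard coefficient (f * g)_k = 3^k 1^k / k! = (3)^k / k!.
For k = 3: 3^3/3! = 27/6 = 9/2.

9/2


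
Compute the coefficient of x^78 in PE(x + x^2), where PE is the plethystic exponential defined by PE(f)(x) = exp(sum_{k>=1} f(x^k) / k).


With f(x) = x + x^2, the exponent is sum_{k>=1} (x^k + x^(2k)) / k = -ln(1 - x) - ln(1 - x^2). Exponentiating:
PE(x + x^2) = 1 / ((1 - x)(1 - x^2)).
This is the generating function for partitions of n into parts of size 1 or 2. The number of 2's can be any j in 0..39, and the rest are 1's, so
[x^78] = floor(78/2) + 1 = 40.

40


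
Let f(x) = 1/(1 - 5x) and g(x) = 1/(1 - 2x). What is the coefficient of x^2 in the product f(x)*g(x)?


The coefficient of x^n in f*g is the Cauchy product: sum_{k=0}^{n} a^k * b^(n-k).
With a=5, b=2, n=2:
sum_{k=0}^{2} 5^k * 2^(2-k)
= 39

39


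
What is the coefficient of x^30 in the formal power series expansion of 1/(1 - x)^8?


The negative binomial / multiset identity is
1/(1 - x)^r = sum_{k>=0} C(k + r - 1, r - 1) x^k.
Here r = 8 and k = 30, so the coefficient is
C(30 + 7, 7) = C(37, 7)
= 10295472

10295472


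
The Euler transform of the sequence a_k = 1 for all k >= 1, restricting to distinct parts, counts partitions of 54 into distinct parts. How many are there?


Partitions of 54 into distinct parts can be computed via generating function.
Product (1+x)(1+x^2)(1+x^3)...
The coefficient of x^54 = 5718

5718


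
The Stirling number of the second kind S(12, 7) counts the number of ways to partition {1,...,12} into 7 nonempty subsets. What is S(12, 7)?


Using the explicit formula S(n,k) = (1/k!) sum_{j=0}^{k} (-1)^(k-j) C(k,j) j^n:
S(12, 7) = 627396
Equivalently, S(n,k) is n! times the coefficient of x^n in the EGF (e^x - 1)^k / k!.

627396


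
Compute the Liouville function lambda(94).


The Liouville function is lambda(k) = (-1)^Omega(k), where Omega(k) counts the prime factors of k with multiplicity.
Factoring: 94 = 2 * 47, so Omega(94) = 2.
lambda(94) = (-1)^2 = 1.

1


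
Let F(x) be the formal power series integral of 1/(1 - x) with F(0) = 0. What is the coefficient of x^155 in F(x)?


1/(1 - x) = sum_{k>=0} x^k. Integrating termwise and using F(0) = 0 gives
F(x) = sum_{k>=0} x^(k+1) / (k+1) = sum_{m>=1} x^m / m = -ln(1 - x).
So the coefficient of x^155 is 1/155 = 1/155.

1/155


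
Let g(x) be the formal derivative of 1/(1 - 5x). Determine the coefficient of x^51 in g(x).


Differentiate termwise: d/dx sum_{k>=0} 5^k x^k = sum_{k>=1} k 5^k x^(k-1) = sum_{j>=0} (j+1) 5^(j+1) x^j.
Equivalently, d/dx [1/(1 - 5x)] = 5/(1 - 5x)^2.
For j = 51: 52 * 5^52 = 52 * 2220446049250313080847263336181640625 = 115463194561016280204057693481445312500.

115463194561016280204057693481445312500


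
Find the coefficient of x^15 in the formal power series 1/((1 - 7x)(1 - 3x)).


By partial fractions or Cauchy convolution:
The coefficient equals sum_{k=0}^{15} 7^k * 3^(15-k).
= 8308221880720

8308221880720


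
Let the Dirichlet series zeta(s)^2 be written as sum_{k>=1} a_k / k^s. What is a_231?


The Dirichlet convolution of the constant function 1 with itself gives (1 * 1)(k) = sum_{d | k} 1 = d(k), the number of positive divisors of k.
Since zeta(s) = sum_{k>=1} 1/k^s, we have zeta(s)^2 = sum_{k>=1} d(k)/k^s, so a_k = d(k).
For k = 231: the divisors are 1, 3, 7, 11, 21, 33, 77, 231.
Count = 8.

8


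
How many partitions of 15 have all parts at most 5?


Using the generating function (1-x)^(-1)(1-x^2)^(-1)...(1-x^5)^(-1),
the coefficient of x^15 counts these restricted partitions.
Result = 84

84


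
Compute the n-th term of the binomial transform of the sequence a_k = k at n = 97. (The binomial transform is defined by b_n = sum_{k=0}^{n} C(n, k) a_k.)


With a_k = k, b_n = sum_{k=0}^{n} C(n, k) k. Using k * C(n, k) = n * C(n-1, k-1) gives b_n = n * sum_{k>=1} C(n-1, k-1) = n * 2^(n-1).
For n = 97: 97 * 2^96 = 97 * 79228162514264337593543950336 = 7685131763883640746573763182592.

7685131763883640746573763182592


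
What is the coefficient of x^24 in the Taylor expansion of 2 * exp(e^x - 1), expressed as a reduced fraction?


exp(e^x - 1) = sum_{k>=0} Bell_k x^k / k!, where Bell_k is the k-th Bell number.
So the coefficient of x^24 is 2 * Bell_24 / 24!.
Computing: Bell_24 = 445958869294805289 and 24! = 620448401733239439360000, giving
2 * 445958869294805289/620448401733239439360000 = 148652956431601763/103408066955539906560000.

148652956431601763/103408066955539906560000


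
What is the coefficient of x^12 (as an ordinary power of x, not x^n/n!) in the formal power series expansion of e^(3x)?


The exponential series is e^y = sum_{k>=0} y^k / k!. Substituting y = 3x gives
e^(3x) = sum_{k>=0} 3^k x^k / k!.
So the coefficient of x^n is a^n/n! with a = 3, n = 12:
3^12 / 12! = 531441/479001600 = 2187/1971200

2187/1971200


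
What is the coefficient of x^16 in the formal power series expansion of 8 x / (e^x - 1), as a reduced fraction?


The exponential generating function for Bernoulli numbers is
x / (e^x - 1) = sum_{k>=0} B_k x^k / k!.
So the coefficient of x^16 in 8 x / (e^x - 1) is 8 B_16 / 16!.
Computing: B_16 = -3617/510, 16! = 20922789888000, giving
8 * -3617/510 / 20922789888000 = -3617/1333827855360000.

-3617/1333827855360000


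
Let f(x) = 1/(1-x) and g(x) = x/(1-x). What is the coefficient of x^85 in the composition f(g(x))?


First simplify the composition: f(g(x)) = 1/(1 - x/(1-x)) = (1-x)/((1-x) - x) = (1-x)/(1-2x).
Now extract the coefficient. Write (1-x)/(1-2x) = 1/(1-2x) - x/(1-2x).
The coefficient of x^n in 1/(1-2x) is 2^n, and in x/(1-2x) is 2^(n-1) (for n >= 1).
So the coefficient of x^85 is 2^85 - 2^84 = 38685626227668133590597632 - 19342813113834066795298816 = 19342813113834066795298816.

19342813113834066795298816


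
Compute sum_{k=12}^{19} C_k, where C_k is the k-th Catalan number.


C_12 through C_19: 208012, 742900, 2674440, 9694845, 35357670, 129644790, 477638700, 1767263190
Sum = 208012 + 742900 + 2674440 + 9694845 + 35357670 + 129644790 + 477638700 + 1767263190
= 2423224547

2423224547


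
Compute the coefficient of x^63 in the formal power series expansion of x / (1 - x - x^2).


Let f(x) = sum_{k>=0} a_k x^k. Multiplying f(x) * (1 - x - x^2) = x and matching coefficients gives a_0 = 0, a_1 = 1, and a_k = a_{k-1} + a_{k-2} for k >= 2. These are the Fibonacci numbers F_k.
Iterating from F_0 = 0, F_1 = 1:
F_0=0, F_1=1, F_2=1, F_3=2, F_4=3, F_5=5, F_6=8, F_7=13, F_8=21, F_9=34, ...
F_63 = 6557470319842.

6557470319842


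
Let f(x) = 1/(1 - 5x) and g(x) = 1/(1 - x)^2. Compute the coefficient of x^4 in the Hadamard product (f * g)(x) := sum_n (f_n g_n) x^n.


f has coefficients f_k = 5^k. For g = 1/(1 - x)^2 the coefficient is g_k = C(k + 1, 1) = k + 1. The Hadamard coefficient is (f * g)_k = 5^k * (k + 1).
For k = 4: 5^4 * 5 = 625 * 5 = 3125.

3125


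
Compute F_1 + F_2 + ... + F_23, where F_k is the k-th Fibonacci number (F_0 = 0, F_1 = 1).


Use the identity sum_{k=0}^{N} F_k = F_{N+2} - 1 (which follows from F_{k+2} - F_{k+1} = F_k). Then
sum_{k=1}^{23} F_k = (F_{25} - 1) - (F_{2} - 1) = F_{25} - F_{2}.
Computing: F_{25} = 75025, F_{2} = 1, so
Sum = 75025 - 1 = 75024.

75024


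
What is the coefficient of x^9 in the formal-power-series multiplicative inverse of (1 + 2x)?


The inverse is 1/(1 + 2x). Apply the geometric identity 1/(1 - y) = sum_{k>=0} y^k with y = -2x:
1/(1 + 2x) = sum_{k>=0} (-2)^k x^k.
So the coefficient of x^9 is (-2)^9 = -512.

-512


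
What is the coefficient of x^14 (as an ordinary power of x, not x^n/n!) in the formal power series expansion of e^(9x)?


The exponential series is e^y = sum_{k>=0} y^k / k!. Substituting y = 9x gives
e^(9x) = sum_{k>=0} 9^k x^k / k!.
So the coefficient of x^n is a^n/n! with a = 9, n = 14:
9^14 / 14! = 22876792454961/87178291200 = 94143178827/358758400

94143178827/358758400


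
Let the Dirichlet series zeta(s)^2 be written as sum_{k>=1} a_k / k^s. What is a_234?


The Dirichlet convolution of the constant function 1 with itself gives (1 * 1)(k) = sum_{d | k} 1 = d(k), the number of positive divisors of k.
Since zeta(s) = sum_{k>=1} 1/k^s, we have zeta(s)^2 = sum_{k>=1} d(k)/k^s, so a_k = d(k).
For k = 234: the divisors are 1, 2, 3, 6, 9, 13, 18, 26, 39, 78, 117, 234.
Count = 12.

12


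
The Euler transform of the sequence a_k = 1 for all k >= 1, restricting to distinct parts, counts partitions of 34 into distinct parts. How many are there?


Partitions of 34 into distinct parts can be computed via generating function.
Product (1+x)(1+x^2)(1+x^3)...
The coefficient of x^34 = 512

512


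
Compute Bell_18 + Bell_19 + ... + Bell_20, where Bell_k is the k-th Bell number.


Recall Bell_k counts set partitions of a k-set (with Bell_0 = 1 by convention).
Bell_18 through Bell_20: 682076806159, 5832742205057, 51724158235372
Sum = 682076806159 + 5832742205057 + 51724158235372 = 58238977246588.

58238977246588


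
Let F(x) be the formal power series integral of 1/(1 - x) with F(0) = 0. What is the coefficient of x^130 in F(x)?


1/(1 - x) = sum_{k>=0} x^k. Integrating termwise and using F(0) = 0 gives
F(x) = sum_{k>=0} x^(k+1) / (k+1) = sum_{m>=1} x^m / m = -ln(1 - x).
So the coefficient of x^130 is 1/130 = 1/130.

1/130


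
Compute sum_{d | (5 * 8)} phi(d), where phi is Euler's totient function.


First, 5 * 8 = 40. One classical identity is sum_{d | n} phi(d) = n (each k in [1, n] has a unique gcd with n, and among the k's with gcd(k, n) = n/d there are phi(d) of them). So the sum equals 40. We also verify directly:
Divisors of 40: 1, 2, 4, 5, 8, 10, 20, 40.
phi values: 1, 1, 2, 4, 4, 4, 8, 16.
Sum = 40.

40


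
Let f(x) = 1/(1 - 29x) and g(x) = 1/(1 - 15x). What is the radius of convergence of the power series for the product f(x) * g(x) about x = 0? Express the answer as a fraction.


The radius of 1/(1 - 29x) is 1/29 (nearest singularity at x = 1/29), and the radius of 1/(1 - 15x) is 1/15.
The product f(x)*g(x) = 1/((1 - 29x)(1 - 15x)) has singularities at both 1/29 and 1/15, so its radius of convergence is the distance to the nearest one:
min(1/29, 1/15) = 1/29.

1/29


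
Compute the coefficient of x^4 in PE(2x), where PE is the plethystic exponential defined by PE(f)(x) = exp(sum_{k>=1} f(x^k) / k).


With f(x) = 2x, the exponent is sum_{k>=1} 2 x^k / k = 2 * (-ln(1 - x)). Exponentiating:
PE(2x) = exp(-2 ln(1 - x)) = 1/(1 - x)^2.
By the negative binomial expansion, [x^n] 1/(1 - x)^2 = C(n + 1, 1).
For n = 4: C(5, 1) = 5.

5


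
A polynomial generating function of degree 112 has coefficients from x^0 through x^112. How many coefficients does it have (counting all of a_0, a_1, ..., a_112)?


A polynomial of degree 112 takes the form a_0 + a_1 x + ... + a_112 x^112.
The number of coefficients is 112 + 1 = 113.

113


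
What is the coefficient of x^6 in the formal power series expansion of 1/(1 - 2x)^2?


The general identity 1/(1 - c x)^r = sum_{k>=0} c^k C(k + r - 1, r - 1) x^k follows by substituting y = c x into 1/(1 - y)^r = sum_{k>=0} C(k + r - 1, r - 1) y^k.
For c = 2, r = 2, k = 6:
2^6 * C(7, 1) = 64 * 7 = 448.

448


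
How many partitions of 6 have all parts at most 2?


Using the generating function (1-x)^(-1)(1-x^2)^(-1),
the coefficient of x^6 counts these restricted partitions.
Result = 4

4


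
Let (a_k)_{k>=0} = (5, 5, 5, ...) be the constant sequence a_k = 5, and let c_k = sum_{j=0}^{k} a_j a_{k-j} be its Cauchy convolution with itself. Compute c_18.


Since a_j = 5 for all j >= 0, the convolution sum becomes
c_k = sum_{j=0}^{k} 5 * 5 = 25 * (k + 1).
Equivalently, the generating function of (a_k) is 5/(1 - x) and its square is 25/(1 - x)^2 = sum_{k>=0} 25(k + 1) x^k.
For k = 18: 25 * 19 = 475.

475
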